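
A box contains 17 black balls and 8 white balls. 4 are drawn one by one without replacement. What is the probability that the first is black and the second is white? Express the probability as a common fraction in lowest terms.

Multiply the conditional probabilities at each draw: 17/25 · 8/24 = 136/600 = 17/75.

17/75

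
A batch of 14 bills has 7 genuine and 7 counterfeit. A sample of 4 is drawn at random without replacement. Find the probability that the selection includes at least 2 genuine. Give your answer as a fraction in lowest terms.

103/143

There are C(14,4) = 1001 ways to choose the 4.
Favorable selections (at least 2 genuine): C(7,2)·C(7,2) + C(7,3)·C(7,1) + C(7,4)·C(7,0) = 441 + 245 + 35 = 721.
Probability = 721/1001 = 103/143.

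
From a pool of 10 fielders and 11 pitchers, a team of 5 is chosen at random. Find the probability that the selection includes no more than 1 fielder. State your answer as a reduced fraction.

There are C(21,5) = 20349 ways to choose the 5.
Favorable selections (no more than 1 fielder): C(10,0)·C(11,5) + C(10,1)·C(11,4) = 462 + 3300 = 3762.
Probability = 3762/20349 = 22/119.

22/119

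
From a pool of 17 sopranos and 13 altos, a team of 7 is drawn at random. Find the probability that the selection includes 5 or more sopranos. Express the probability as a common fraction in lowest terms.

Total selections: C(30,7) = 2035800.
Favorable selections (5 or more sopranos): C(17,5)·C(13,2) + C(17,6)·C(13,1) + C(17,7)·C(13,0) = 482664 + 160888 + 19448 = 663000.
Probability = 663000/2035800 = 85/261.

85/261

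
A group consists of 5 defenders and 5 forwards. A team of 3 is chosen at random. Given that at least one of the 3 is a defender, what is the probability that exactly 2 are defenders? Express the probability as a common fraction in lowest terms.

5/11

Work in counts. Selections with at least one defender: C(10,3) − C(5,3) = 120 − 10 = 110.
Of those, selections where exactly 2 are defenders: C(5,2)·C(5,1) = 10·5 = 50.
Conditional probability = 50/110 = 5/11.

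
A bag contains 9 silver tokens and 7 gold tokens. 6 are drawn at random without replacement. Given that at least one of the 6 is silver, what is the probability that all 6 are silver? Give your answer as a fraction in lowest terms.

4/381

Work in counts. Selections with at least one silver: C(16,6) − C(7,6) = 8008 − 7 = 8001.
Of those, selections where all 6 are silver: C(9,6) = 84.
Conditional probability = 84/8001 = 4/381.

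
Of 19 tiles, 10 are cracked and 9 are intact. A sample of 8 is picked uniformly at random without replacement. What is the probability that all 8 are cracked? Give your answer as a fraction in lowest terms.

There are C(19,8) = 75582 possible selections.
Selections with all cracked: C(10,8) = 45.
Probability = 45/75582 = 5/8398.

5/8398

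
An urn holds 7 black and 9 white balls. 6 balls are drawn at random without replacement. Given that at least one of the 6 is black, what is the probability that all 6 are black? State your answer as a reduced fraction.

1/1132

Work in counts. Selections with at least one black: C(16,6) − C(9,6) = 8008 − 84 = 7924.
Of those, selections where all 6 are black: C(7,6) = 7.
Conditional probability = 7/7924 = 1/1132.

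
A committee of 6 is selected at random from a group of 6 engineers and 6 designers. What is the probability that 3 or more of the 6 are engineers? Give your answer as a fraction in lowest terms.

331/462

There are C(12,6) = 924 ways to choose the 6.
Favorable selections (3 or more engineers): C(6,3)·C(6,3) + C(6,4)·C(6,2) + C(6,5)·C(6,1) + C(6,6)·C(6,0) = 400 + 225 + 36 + 1 = 662.
Probability = 662/924 = 331/462.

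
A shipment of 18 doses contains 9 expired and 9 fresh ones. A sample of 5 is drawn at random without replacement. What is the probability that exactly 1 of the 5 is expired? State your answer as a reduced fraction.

The sample space is all 5-subsets of the 18: C(18,5) = 8568.
Selections with exactly 1 expired: choose 1 of the 9 expired and 4 of the 9 fresh, C(9,1)·C(9,4) = 9·126 = 1134.
Probability = 1134/8568 = 9/68.

9/68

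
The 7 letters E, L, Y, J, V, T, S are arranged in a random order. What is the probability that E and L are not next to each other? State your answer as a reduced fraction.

There are 7! = 5040 arrangements.
Arrangements with E and L adjacent: 2·6! = 1440.
So not adjacent: 5040 − 1440 = 3600, probability 3600/5040 = 5/7.

5/7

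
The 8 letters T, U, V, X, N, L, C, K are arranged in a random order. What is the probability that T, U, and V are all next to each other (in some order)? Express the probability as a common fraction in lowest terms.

3/28

There are 8! = 40320 arrangements.
Treat the three as one block: 6! placements × 3! orders within the block = 720·6 = 4320.
Probability = 4320/40320 = 3/28.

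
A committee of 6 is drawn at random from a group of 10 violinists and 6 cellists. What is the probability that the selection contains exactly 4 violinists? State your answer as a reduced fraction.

There are C(16,6) = 8008 ways to choose 6 from 16.
Selections with exactly 4 violinists: choose 4 of the 10 violinists and 2 of the 6 cellists, C(10,4)·C(6,2) = 210·15 = 3150.
Probability = 3150/8008 = 225/572.

225/572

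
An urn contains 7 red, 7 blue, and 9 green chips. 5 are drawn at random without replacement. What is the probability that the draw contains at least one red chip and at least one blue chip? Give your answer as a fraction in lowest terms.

3577/4807

There are C(23,5) = 33649 possible draws.
By inclusion-exclusion on the complements, draws missing all red or all blue: C(16,5) + C(16,5) − C(9,5) = 4368 + 4368 − 126 = 8610.
So draws with at least one of each: 33649 − 8610 = 25039, probability 25039/33649 = 3577/4807.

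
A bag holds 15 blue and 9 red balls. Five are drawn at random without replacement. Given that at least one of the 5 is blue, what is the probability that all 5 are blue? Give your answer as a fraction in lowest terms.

143/2018

Work in counts. Selections with at least one blue: C(24,5) − C(9,5) = 42504 − 126 = 42378.
Of those, selections where all 5 are blue: C(15,5) = 3003.
Conditional probability = 3003/42378 = 143/2018.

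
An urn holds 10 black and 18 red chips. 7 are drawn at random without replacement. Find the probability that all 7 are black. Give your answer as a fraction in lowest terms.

There are C(28,7) = 1184040 possible selections.
Selections with all black: C(10,7) = 120.
Probability = 120/1184040 = 1/9867.

1/9867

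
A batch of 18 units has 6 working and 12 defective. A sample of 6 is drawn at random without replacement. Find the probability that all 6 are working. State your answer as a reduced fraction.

There are C(18,6) = 18564 possible selections.
Selections with all working: C(6,6) = 1.
Probability = 1/18564.

1/18564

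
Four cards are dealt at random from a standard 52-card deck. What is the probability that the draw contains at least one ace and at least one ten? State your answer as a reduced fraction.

There are C(52,4) = 270725 possible draws.
By inclusion-exclusion on the complements, draws missing all aces or all tens: C(48,4) + C(48,4) − C(44,4) = 194580 + 194580 − 135751 = 253409.
So draws with at least one of each: 270725 − 253409 = 17316, probability 17316/270725 = 1332/20825.

1332/20825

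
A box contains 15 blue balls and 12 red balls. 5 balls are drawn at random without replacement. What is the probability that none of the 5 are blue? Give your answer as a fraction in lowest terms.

44/4485

There are C(27,5) = 80730 possible selections.
Selections with no blue (all red): C(12,5) = 792.
Probability = 792/80730 = 44/4485.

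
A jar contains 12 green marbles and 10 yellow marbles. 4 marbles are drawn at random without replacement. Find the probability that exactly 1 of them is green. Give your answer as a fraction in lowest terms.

288/1463

The sample space is all 4-subsets of the 22: C(22,4) = 7315.
Selections with exactly 1 green: choose 1 of the 12 green and 3 of the 10 yellow, C(12,1)·C(10,3) = 12·120 = 1440.
Probability = 1440/7315 = 288/1463.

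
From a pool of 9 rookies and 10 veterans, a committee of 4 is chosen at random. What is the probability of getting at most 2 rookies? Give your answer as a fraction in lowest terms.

485/646

There are C(19,4) = 3876 ways to choose the 4.
Count the complement (more than 2 rookies): C(9,3)·C(10,1) + C(9,4)·C(10,0) = 840 + 126 = 966.
Probability = 1 − 966/3876 = 2910/3876 = 485/646.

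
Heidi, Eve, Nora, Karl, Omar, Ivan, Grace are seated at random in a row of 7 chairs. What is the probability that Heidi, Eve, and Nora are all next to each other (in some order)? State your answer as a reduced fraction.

There are 7! = 5040 arrangements.
Treat the three as one block: 5! placements × 3! orders within the block = 120·6 = 720.
Probability = 720/5040 = 1/7.

1/7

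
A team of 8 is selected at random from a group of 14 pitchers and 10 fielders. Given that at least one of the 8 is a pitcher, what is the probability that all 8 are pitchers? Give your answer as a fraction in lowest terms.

1001/245142

Work in counts. Selections with at least one pitcher: C(24,8) − C(10,8) = 735471 − 45 = 735426.
Of those, selections where all 8 are pitchers: C(14,8) = 3003.
Conditional probability = 3003/735426 = 1001/245142.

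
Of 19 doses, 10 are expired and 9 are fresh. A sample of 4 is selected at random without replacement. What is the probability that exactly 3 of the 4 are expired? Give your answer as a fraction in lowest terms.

The sample space is all 4-subsets of the 19: C(19,4) = 3876.
Selections with exactly 3 expired: choose 3 of the 10 expired and 1 of the 9 fresh, C(10,3)·C(9,1) = 120·9 = 1080.
Probability = 1080/3876 = 90/323.

90/323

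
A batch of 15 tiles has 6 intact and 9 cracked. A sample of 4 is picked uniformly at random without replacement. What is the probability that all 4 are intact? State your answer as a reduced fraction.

There are C(15,4) = 1365 possible selections.
Selections with all intact: C(6,4) = 15.
Probability = 15/1365 = 1/91.

1/91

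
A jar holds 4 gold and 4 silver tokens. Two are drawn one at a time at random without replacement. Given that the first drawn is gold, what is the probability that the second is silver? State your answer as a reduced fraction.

After removing one gold, 7 remain: 3 gold and 4 silver.
So the probability the next is silver is 4/7.

4/7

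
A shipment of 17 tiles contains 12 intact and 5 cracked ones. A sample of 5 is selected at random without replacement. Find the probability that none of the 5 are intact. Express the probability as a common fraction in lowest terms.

1/6188

There are C(17,5) = 6188 possible selections.
Selections with no intact (all cracked): C(5,5) = 1.
Probability = 1/6188.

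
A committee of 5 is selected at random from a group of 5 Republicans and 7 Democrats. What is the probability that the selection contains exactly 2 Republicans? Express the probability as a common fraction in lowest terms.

175/396

There are C(12,5) = 792 ways to choose 5 from 12.
Selections with exactly 2 Republicans: choose 2 of the 5 Republicans and 3 of the 7 Democrats, C(5,2)·C(7,3) = 10·35 = 350.
Probability = 350/792 = 175/396.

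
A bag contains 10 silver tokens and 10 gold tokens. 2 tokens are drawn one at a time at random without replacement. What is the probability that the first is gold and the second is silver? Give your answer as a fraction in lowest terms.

5/19

Multiply the conditional probabilities at each draw: 10/20 · 10/19 = 100/380 = 5/19.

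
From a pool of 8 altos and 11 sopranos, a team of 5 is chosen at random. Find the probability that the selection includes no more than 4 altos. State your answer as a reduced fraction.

There are C(19,5) = 11628 ways to choose the 5.
The complement is exactly 5 altos: C(8,5)·C(11,0) = 56.
Probability = 1 − 56/11628 = 11572/11628 = 2893/2907.

2893/2907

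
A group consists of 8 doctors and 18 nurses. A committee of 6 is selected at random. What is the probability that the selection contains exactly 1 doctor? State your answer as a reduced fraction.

4896/16445

The sample space is all 6-subsets of the 26: C(26,6) = 230230.
Selections with exactly 1 doctor: choose 1 of the 8 doctors and 5 of the 18 nurses, C(8,1)·C(18,5) = 8·8568 = 68544.
Probability = 68544/230230 = 4896/16445.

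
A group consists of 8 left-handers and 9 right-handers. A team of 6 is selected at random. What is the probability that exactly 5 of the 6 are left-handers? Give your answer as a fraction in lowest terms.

The sample space is all 6-subsets of the 17: C(17,6) = 12376.
Selections with exactly 5 left-handers: choose 5 of the 8 left-handers and 1 of the 9 right-handers, C(8,5)·C(9,1) = 56·9 = 504.
Probability = 504/12376 = 9/221.

9/221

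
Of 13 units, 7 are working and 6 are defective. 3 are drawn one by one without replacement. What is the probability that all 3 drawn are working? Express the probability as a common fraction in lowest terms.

35/286

Multiply the conditional probabilities at each draw: 7/13 · 6/12 · 5/11 = 210/1716 = 35/286.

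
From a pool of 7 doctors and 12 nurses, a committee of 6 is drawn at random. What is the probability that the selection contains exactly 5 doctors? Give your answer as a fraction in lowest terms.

3/323

Total number of selections: C(19,6) = 27132.
Selections with exactly 5 doctors: choose 5 of the 7 doctors and 1 of the 12 nurses, C(7,5)·C(12,1) = 21·12 = 252.
Probability = 252/27132 = 3/323.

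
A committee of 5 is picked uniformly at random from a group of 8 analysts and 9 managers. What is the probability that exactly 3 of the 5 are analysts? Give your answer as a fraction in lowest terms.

72/221

The sample space is all 5-subsets of the 17: C(17,5) = 6188.
Selections with exactly 3 analysts: choose 3 of the 8 analysts and 2 of the 9 managers, C(8,3)·C(9,2) = 56·36 = 2016.
Probability = 2016/6188 = 72/221.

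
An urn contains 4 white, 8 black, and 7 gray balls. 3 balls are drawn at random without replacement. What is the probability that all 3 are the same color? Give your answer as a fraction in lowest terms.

5/51

There are C(19,3) = 969 ways to draw 3 balls.
All same color: C(4,3) + C(8,3) + C(7,3) = 4 + 56 + 35 = 95.
Probability = 95/969 = 5/51.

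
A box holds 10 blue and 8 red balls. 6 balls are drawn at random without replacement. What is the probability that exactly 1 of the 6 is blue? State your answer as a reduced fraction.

20/663

Total number of selections: C(18,6) = 18564.
Selections with exactly 1 blue: choose 1 of the 10 blue and 5 of the 8 red, C(10,1)·C(8,5) = 10·56 = 560.
Probability = 560/18564 = 20/663.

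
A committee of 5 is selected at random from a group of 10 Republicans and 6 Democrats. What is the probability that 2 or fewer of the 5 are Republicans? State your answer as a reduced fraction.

22/91

There are C(16,5) = 4368 ways to choose the 5.
Favorable selections (2 or fewer Republicans): C(10,0)·C(6,5) + C(10,1)·C(6,4) + C(10,2)·C(6,3) = 6 + 150 + 900 = 1056.
Probability = 1056/4368 = 22/91.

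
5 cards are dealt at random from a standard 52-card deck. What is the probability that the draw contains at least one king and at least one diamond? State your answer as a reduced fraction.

There are C(52,5) = 2598960 possible draws.
By inclusion-exclusion on the complements, draws missing all kings or all diamonds: C(48,5) + C(39,5) − C(36,5) = 1712304 + 575757 − 376992 = 1911069.
So draws with at least one of each: 2598960 − 1911069 = 687891, probability 687891/2598960 = 229297/866320.

229297/866320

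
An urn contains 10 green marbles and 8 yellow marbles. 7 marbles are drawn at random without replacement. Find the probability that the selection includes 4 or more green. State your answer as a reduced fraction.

859/1326

There are C(18,7) = 31824 ways to choose the 7.
Favorable selections (4 or more green): C(10,4)·C(8,3) + C(10,5)·C(8,2) + C(10,6)·C(8,1) + C(10,7)·C(8,0) = 11760 + 7056 + 1680 + 120 = 20616.
Probability = 20616/31824 = 859/1326.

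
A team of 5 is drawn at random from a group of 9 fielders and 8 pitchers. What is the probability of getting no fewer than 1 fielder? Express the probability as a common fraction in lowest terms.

219/221

There are C(17,5) = 6188 ways to choose the 5.
The complement is all 5 are pitchers: C(8,5) = 56.
Probability = 1 − 56/6188 = 6132/6188 = 219/221.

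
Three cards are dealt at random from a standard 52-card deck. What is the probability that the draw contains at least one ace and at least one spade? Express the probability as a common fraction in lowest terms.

There are C(52,3) = 22100 possible draws.
By inclusion-exclusion on the complements, draws missing all aces or all spades: C(48,3) + C(39,3) − C(36,3) = 17296 + 9139 − 7140 = 19295.
So draws with at least one of each: 22100 − 19295 = 2805, probability 2805/22100 = 33/260.

33/260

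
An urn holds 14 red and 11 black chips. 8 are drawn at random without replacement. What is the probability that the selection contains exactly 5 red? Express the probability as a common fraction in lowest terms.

There are C(25,8) = 1081575 ways to choose 8 from 25.
Selections with exactly 5 red: choose 5 of the 14 red and 3 of the 11 black, C(14,5)·C(11,3) = 2002·165 = 330330.
Probability = 330330/1081575 = 2002/6555.

2002/6555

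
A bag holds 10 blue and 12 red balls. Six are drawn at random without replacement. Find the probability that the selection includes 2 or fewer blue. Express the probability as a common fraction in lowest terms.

There are C(22,6) = 74613 ways to choose the 6.
Favorable selections (2 or fewer blue): C(10,0)·C(12,6) + C(10,1)·C(12,5) + C(10,2)·C(12,4) = 924 + 7920 + 22275 = 31119.
Probability = 31119/74613 = 943/2261.

943/2261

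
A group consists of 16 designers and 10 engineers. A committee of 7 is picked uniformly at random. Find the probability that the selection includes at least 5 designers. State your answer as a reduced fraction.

554/1265

There are C(26,7) = 657800 ways to choose the 7.
Favorable selections (at least 5 designers): C(16,5)·C(10,2) + C(16,6)·C(10,1) + C(16,7)·C(10,0) = 196560 + 80080 + 11440 = 288080.
Probability = 288080/657800 = 554/1265.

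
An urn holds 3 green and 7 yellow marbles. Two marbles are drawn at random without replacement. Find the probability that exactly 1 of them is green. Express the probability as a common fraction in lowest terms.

The sample space is all 2-subsets of the 10: C(10,2) = 45.
Selections with exactly 1 green: choose 1 of the 3 green and 1 of the 7 yellow, C(3,1)·C(7,1) = 3·7 = 21.
Probability = 21/45 = 7/15.

7/15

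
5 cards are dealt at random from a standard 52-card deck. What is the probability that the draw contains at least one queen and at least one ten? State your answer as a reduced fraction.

6509/64974

There are C(52,5) = 2598960 possible draws.
By inclusion-exclusion on the complements, draws missing all queens or all tens: C(48,5) + C(48,5) − C(44,5) = 1712304 + 1712304 − 1086008 = 2338600.
So draws with at least one of each: 2598960 − 2338600 = 260360, probability 260360/2598960 = 6509/64974.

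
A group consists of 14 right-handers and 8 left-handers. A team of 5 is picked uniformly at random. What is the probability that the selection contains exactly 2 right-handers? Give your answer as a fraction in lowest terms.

The sample space is all 5-subsets of the 22: C(22,5) = 26334.
Selections with exactly 2 right-handers: choose 2 of the 14 right-handers and 3 of the 8 left-handers, C(14,2)·C(8,3) = 91·56 = 5096.
Probability = 5096/26334 = 364/1881.

364/1881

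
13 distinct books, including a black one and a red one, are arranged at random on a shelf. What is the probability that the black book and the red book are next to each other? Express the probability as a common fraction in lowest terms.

There are 13! = 6227020800 arrangements.
Treat the black book and the red book as a block: 12! arrangements of the blocks × 2 orders within the block = 2·479001600 = 958003200.
Probability = 958003200/6227020800 = 2/13.

2/13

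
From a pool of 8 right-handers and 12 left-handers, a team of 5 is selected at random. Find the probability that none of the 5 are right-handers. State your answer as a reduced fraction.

There are C(20,5) = 15504 possible selections.
Selections with no right-handers (all left-handers): C(12,5) = 792.
Probability = 792/15504 = 33/646.

33/646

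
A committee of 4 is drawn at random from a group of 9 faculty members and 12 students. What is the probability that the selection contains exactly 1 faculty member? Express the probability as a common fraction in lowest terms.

44/133

There are C(21,4) = 5985 ways to choose 4 from 21.
Selections with exactly 1 faculty member: choose 1 of the 9 faculty members and 3 of the 12 students, C(9,1)·C(12,3) = 9·220 = 1980.
Probability = 1980/5985 = 44/133.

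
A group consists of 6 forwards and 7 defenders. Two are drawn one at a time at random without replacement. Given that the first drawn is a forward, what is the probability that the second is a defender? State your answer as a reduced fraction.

7/12

After removing one forward, 12 remain: 5 forwards and 7 defenders.
So the probability the next is a defender is 7/12.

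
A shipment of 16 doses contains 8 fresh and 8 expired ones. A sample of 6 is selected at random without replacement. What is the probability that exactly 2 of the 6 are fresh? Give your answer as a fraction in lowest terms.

There are C(16,6) = 8008 ways to choose 6 from 16.
Selections with exactly 2 fresh: choose 2 of the 8 fresh and 4 of the 8 expired, C(8,2)·C(8,4) = 28·70 = 1960.
Probability = 1960/8008 = 35/143.

35/143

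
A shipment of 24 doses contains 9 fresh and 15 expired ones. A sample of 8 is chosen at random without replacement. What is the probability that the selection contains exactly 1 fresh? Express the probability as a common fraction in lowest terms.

There are C(24,8) = 735471 ways to choose 8 from 24.
Selections with exactly 1 fresh: choose 1 of the 9 fresh and 7 of the 15 expired, C(9,1)·C(15,7) = 9·6435 = 57915.
Probability = 57915/735471 = 585/7429.

585/7429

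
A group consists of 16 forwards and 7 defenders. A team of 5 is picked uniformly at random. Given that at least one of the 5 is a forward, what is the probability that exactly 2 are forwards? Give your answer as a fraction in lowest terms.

Work in counts. Selections with at least one forward: C(23,5) − C(7,5) = 33649 − 21 = 33628.
Of those, selections where exactly 2 are forwards: C(16,2)·C(7,3) = 120·35 = 4200.
Conditional probability = 4200/33628 = 150/1201.

150/1201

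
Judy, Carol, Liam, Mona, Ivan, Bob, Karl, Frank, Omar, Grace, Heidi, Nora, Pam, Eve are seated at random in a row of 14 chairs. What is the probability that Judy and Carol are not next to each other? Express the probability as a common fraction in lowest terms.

There are 14! = 87178291200 arrangements.
Arrangements with Judy and Carol adjacent: 2·13! = 12454041600.
So not adjacent: 87178291200 − 12454041600 = 74724249600, probability 74724249600/87178291200 = 6/7.

6/7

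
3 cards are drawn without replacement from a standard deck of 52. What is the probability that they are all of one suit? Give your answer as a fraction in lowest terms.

22/425

There are C(52,3) = 22100 possible 3-card hands.
Hands of one suit: 4 suits × C(13,3) = 4·286 = 1144.
Probability = 1144/22100 = 22/425.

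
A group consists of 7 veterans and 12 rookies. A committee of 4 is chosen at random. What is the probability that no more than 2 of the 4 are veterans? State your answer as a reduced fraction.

Total selections: C(19,4) = 3876.
Favorable selections (no more than 2 veterans): C(7,0)·C(12,4) + C(7,1)·C(12,3) + C(7,2)·C(12,2) = 495 + 1540 + 1386 = 3421.
Probability = 3421/3876.

3421/3876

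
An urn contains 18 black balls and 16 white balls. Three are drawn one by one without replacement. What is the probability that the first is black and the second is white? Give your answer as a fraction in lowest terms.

48/187

Multiply the conditional probabilities at each draw: 18/34 · 16/33 = 288/1122 = 48/187.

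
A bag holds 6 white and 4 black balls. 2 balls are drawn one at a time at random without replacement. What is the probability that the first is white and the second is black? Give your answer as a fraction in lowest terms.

Multiply the conditional probabilities at each draw: 6/10 · 4/9 = 24/90 = 4/15.

4/15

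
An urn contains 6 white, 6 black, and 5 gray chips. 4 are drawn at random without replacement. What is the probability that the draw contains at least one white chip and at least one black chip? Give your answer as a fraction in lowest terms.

There are C(17,4) = 2380 possible draws.
By inclusion-exclusion on the complements, draws missing all white or all black: C(11,4) + C(11,4) − C(5,4) = 330 + 330 − 5 = 655.
So draws with at least one of each: 2380 − 655 = 1725, probability 1725/2380 = 345/476.

345/476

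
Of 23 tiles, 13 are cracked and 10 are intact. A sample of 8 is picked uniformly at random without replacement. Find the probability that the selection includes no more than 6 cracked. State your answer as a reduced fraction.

Total selections: C(23,8) = 490314.
Count the complement (more than 6 cracked): C(13,7)·C(10,1) + C(13,8)·C(10,0) = 17160 + 1287 = 18447.
Probability = 1 − 18447/490314 = 471867/490314 = 14299/14858.

14299/14858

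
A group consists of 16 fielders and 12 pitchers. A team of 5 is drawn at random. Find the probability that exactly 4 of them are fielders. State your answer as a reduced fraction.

The sample space is all 5-subsets of the 28: C(28,5) = 98280.
Selections with exactly 4 fielders: choose 4 of the 16 fielders and 1 of the 12 pitchers, C(16,4)·C(12,1) = 1820·12 = 21840.
Probability = 21840/98280 = 2/9.

2/9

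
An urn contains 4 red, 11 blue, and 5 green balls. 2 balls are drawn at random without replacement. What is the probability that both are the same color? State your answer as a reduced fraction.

There are C(20,2) = 190 ways to draw 2 balls.
All same color: C(4,2) + C(11,2) + C(5,2) = 6 + 55 + 10 = 71.
Probability = 71/190.

71/190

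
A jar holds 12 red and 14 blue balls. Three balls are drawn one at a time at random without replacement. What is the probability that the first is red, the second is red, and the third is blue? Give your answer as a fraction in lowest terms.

77/650

Multiply the conditional probabilities at each draw: 12/26 · 11/25 · 14/24 = 1848/15600 = 77/650.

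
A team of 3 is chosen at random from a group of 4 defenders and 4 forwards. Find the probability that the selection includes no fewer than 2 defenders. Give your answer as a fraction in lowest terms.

1/2

Total selections: C(8,3) = 56.
Favorable selections (no fewer than 2 defenders): C(4,2)·C(4,1) + C(4,3)·C(4,0) = 24 + 4 = 28.
Probability = 28/56 = 1/2.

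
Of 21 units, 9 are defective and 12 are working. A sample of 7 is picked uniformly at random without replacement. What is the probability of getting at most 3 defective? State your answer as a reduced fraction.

Total selections: C(21,7) = 116280.
Favorable selections (at most 3 defective): C(9,0)·C(12,7) + C(9,1)·C(12,6) + C(9,2)·C(12,5) + C(9,3)·C(12,4) = 792 + 8316 + 28512 + 41580 = 79200.
Probability = 79200/116280 = 220/323.

220/323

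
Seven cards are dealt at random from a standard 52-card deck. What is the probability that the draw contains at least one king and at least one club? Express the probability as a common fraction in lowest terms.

There are C(52,7) = 133784560 possible draws.
By inclusion-exclusion on the complements, draws missing all kings or all clubs: C(48,7) + C(39,7) − C(36,7) = 73629072 + 15380937 − 8347680 = 80662329.
So draws with at least one of each: 133784560 − 80662329 = 53122231, probability 53122231/133784560.

53122231/133784560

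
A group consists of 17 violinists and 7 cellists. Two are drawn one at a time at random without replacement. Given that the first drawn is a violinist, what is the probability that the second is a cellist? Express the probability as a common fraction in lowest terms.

After removing one violinist, 23 remain: 16 violinists and 7 cellists.
So the probability the next is a cellist is 7/23.

7/23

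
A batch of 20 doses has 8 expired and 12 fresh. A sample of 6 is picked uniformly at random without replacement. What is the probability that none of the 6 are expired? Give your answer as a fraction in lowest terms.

There are C(20,6) = 38760 possible selections.
Selections with no expired (all fresh): C(12,6) = 924.
Probability = 924/38760 = 77/3230.

77/3230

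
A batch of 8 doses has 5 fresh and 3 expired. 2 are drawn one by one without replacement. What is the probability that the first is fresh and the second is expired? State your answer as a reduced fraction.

15/56

Multiply the conditional probabilities at each draw: 5/8 · 3/7 = 15/56.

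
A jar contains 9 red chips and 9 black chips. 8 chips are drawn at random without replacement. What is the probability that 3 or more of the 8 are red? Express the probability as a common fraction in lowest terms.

There are C(18,8) = 43758 ways to choose the 8.
Count the complement (fewer than 3 red): C(9,0)·C(9,8) + C(9,1)·C(9,7) + C(9,2)·C(9,6) = 9 + 324 + 3024 = 3357.
Probability = 1 − 3357/43758 = 40401/43758 = 4489/4862.

4489/4862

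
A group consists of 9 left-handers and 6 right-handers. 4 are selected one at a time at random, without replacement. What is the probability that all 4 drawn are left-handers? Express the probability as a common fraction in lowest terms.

Multiply the conditional probabilities at each draw: 9/15 · 8/14 · 7/13 · 6/12 = 3024/32760 = 6/65.

6/65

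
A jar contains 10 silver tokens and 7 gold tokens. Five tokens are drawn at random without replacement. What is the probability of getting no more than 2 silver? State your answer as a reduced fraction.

139/442

There are C(17,5) = 6188 ways to choose the 5.
Favorable selections (no more than 2 silver): C(10,0)·C(7,5) + C(10,1)·C(7,4) + C(10,2)·C(7,3) = 21 + 350 + 1575 = 1946.
Probability = 1946/6188 = 139/442.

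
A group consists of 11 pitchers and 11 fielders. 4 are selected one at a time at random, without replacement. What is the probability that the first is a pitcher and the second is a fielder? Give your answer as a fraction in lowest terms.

Multiply the conditional probabilities at each draw: 11/22 · 11/21 = 121/462 = 11/42.

11/42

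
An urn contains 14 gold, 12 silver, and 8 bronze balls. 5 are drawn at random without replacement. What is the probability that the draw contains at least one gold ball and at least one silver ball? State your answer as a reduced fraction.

118237/139128

There are C(34,5) = 278256 possible draws.
By inclusion-exclusion on the complements, draws missing all gold or all silver: C(20,5) + C(22,5) − C(8,5) = 15504 + 26334 − 56 = 41782.
So draws with at least one of each: 278256 − 41782 = 236474, probability 236474/278256 = 118237/139128.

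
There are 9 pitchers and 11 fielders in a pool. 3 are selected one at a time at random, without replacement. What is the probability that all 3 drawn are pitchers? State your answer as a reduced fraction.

Multiply the conditional probabilities at each draw: 9/20 · 8/19 · 7/18 = 504/6840 = 7/95.

7/95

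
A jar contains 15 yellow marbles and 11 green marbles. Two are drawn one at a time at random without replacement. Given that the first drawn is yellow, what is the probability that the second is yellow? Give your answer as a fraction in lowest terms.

14/25

After removing one yellow, 25 remain: 14 yellow and 11 green.
So the probability the next is yellow is 14/25.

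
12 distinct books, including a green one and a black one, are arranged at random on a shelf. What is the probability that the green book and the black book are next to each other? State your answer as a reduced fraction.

There are 12! = 479001600 arrangements.
Treat the green book and the black book as a block: 11! arrangements of the blocks × 2 orders within the block = 2·39916800 = 79833600.
Probability = 79833600/479001600 = 1/6.

1/6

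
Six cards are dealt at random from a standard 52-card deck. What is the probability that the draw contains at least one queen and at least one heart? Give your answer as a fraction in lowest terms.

6772177/20358520

There are C(52,6) = 20358520 possible draws.
By inclusion-exclusion on the complements, draws missing all queens or all hearts: C(48,6) + C(39,6) − C(36,6) = 12271512 + 3262623 − 1947792 = 13586343.
So draws with at least one of each: 20358520 − 13586343 = 6772177, probability 6772177/20358520.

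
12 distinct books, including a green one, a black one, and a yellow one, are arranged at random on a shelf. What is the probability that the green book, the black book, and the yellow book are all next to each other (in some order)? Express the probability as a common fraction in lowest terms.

There are 12! = 479001600 arrangements.
Treat the three as one block: 10! placements × 3! orders within the block = 3628800·6 = 21772800.
Probability = 21772800/479001600 = 1/22.

1/22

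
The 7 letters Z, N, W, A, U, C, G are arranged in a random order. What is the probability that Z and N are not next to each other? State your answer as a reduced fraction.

5/7

There are 7! = 5040 arrangements.
Arrangements with Z and N adjacent: 2·6! = 1440.
So not adjacent: 5040 − 1440 = 3600, probability 3600/5040 = 5/7.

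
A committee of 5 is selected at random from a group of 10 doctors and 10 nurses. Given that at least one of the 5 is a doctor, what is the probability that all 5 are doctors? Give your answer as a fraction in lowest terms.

21/1271

Work in counts. Selections with at least one doctor: C(20,5) − C(10,5) = 15504 − 252 = 15252.
Of those, selections where all 5 are doctors: C(10,5) = 252.
Conditional probability = 252/15252 = 21/1271.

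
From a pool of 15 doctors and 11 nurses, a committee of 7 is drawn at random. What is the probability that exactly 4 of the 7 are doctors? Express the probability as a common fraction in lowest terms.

There are C(26,7) = 657800 ways to choose 7 from 26.
Selections with exactly 4 doctors: choose 4 of the 15 doctors and 3 of the 11 nurses, C(15,4)·C(11,3) = 1365·165 = 225225.
Probability = 225225/657800 = 63/184.

63/184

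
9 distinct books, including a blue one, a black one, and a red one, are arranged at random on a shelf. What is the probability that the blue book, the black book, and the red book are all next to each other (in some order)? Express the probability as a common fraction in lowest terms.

1/12

There are 9! = 362880 arrangements.
Treat the three as one block: 7! placements × 3! orders within the block = 5040·6 = 30240.
Probability = 30240/362880 = 1/12.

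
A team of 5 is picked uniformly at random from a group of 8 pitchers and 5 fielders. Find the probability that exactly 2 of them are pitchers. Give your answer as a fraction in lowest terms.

280/1287

There are C(13,5) = 1287 ways to choose 5 from 13.
Selections with exactly 2 pitchers: choose 2 of the 8 pitchers and 3 of the 5 fielders, C(8,2)·C(5,3) = 28·10 = 280.
Probability = 280/1287.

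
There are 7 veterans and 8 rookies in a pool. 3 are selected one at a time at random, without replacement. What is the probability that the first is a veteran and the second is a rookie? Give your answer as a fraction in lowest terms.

Multiply the conditional probabilities at each draw: 7/15 · 8/14 = 56/210 = 4/15.

4/15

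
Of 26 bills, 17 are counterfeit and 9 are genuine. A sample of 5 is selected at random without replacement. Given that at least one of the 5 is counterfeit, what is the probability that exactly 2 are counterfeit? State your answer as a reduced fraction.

Work in counts. Selections with at least one counterfeit: C(26,5) − C(9,5) = 65780 − 126 = 65654.
Of those, selections where exactly 2 are counterfeit: C(17,2)·C(9,3) = 136·84 = 11424.
Conditional probability = 11424/65654 = 336/1931.

336/1931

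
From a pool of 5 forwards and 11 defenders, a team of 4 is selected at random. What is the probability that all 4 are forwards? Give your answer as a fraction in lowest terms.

There are C(16,4) = 1820 possible selections.
Selections with all forwards: C(5,4) = 5.
Probability = 5/1820 = 1/364.

1/364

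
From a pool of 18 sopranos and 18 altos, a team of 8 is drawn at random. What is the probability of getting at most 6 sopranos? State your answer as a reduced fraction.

625/638

There are C(36,8) = 30260340 ways to choose the 8.
Favorable selections (at most 6 sopranos): C(18,0)·C(18,8) + C(18,1)·C(18,7) + C(18,2)·C(18,6) + C(18,3)·C(18,5) + C(18,4)·C(18,4) + C(18,5)·C(18,3) + C(18,6)·C(18,2) = 43758 + 572832 + 2840292 + 6991488 + 9363600 + 6991488 + 2840292 = 29643750.
Probability = 29643750/30260340 = 625/638.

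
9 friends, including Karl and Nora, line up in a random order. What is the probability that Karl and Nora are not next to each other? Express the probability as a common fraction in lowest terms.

7/9

There are 9! = 362880 arrangements.
Arrangements with Karl and Nora adjacent: 2·8! = 80640.
So not adjacent: 362880 − 80640 = 282240, probability 282240/362880 = 7/9.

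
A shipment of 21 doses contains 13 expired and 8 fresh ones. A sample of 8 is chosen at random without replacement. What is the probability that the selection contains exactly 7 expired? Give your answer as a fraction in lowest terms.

Total number of selections: C(21,8) = 203490.
Selections with exactly 7 expired: choose 7 of the 13 expired and 1 of the 8 fresh, C(13,7)·C(8,1) = 1716·8 = 13728.
Probability = 13728/203490 = 2288/33915.

2288/33915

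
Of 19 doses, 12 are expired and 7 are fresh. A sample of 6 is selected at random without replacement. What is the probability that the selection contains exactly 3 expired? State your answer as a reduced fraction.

275/969

The sample space is all 6-subsets of the 19: C(19,6) = 27132.
Selections with exactly 3 expired: choose 3 of the 12 expired and 3 of the 7 fresh, C(12,3)·C(7,3) = 220·35 = 7700.
Probability = 7700/27132 = 275/969.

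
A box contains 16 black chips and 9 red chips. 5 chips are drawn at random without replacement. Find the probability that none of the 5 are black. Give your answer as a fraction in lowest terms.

3/1265

There are C(25,5) = 53130 possible selections.
Selections with no black (all red): C(9,5) = 126.
Probability = 126/53130 = 3/1265.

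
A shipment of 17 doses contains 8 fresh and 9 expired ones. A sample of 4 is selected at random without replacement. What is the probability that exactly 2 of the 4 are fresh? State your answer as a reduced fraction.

36/85

There are C(17,4) = 2380 ways to choose 4 from 17.
Selections with exactly 2 fresh: choose 2 of the 8 fresh and 2 of the 9 expired, C(8,2)·C(9,2) = 28·36 = 1008.
Probability = 1008/2380 = 36/85.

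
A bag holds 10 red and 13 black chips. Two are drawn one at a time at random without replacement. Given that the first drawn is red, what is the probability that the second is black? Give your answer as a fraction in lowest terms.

After removing one red, 22 remain: 9 red and 13 black.
So the probability the next is black is 13/22.

13/22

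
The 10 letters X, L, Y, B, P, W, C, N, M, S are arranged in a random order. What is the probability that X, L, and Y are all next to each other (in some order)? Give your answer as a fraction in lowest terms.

1/15

There are 10! = 3628800 arrangements.
Treat the three as one block: 8! placements × 3! orders within the block = 40320·6 = 241920.
Probability = 241920/3628800 = 1/15.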